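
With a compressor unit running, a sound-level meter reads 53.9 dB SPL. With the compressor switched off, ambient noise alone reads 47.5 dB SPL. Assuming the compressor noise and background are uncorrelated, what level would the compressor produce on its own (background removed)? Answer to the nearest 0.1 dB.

Remove the background by subtracting linear intensities:
L_src = 10·log₁₀(10^(53.9/10) − 10^(47.5/10)) = 10·log₁₀(189200) = 52.8 dB SPL.

52.8 dB SPL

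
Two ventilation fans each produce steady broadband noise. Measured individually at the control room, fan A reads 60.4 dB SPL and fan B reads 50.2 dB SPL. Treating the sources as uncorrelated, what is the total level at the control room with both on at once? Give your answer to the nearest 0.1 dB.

60.8 dB SPL

Uncorrelated sources add in intensity (power), not in dB.
L_total = 10·log₁₀(10^(60.4/10) + 10^(50.2/10)) = 10·log₁₀(1201000) = 60.8 dB SPL.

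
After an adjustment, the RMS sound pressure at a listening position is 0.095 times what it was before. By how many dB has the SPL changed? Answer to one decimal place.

Sound pressure is an amplitude quantity: ΔL = 20·log₁₀(p₂/p₁).
20·log₁₀(0.095) = -20.4 dB.

-20.4 dB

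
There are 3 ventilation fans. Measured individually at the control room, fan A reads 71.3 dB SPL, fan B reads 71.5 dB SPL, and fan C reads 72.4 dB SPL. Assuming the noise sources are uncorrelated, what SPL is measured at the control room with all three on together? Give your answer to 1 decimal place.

Incoherent sources sum as intensities:
L_total = 10·log₁₀(10^(71.3/10) + 10^(71.5/10) + 10^(72.4/10)) = 10·log₁₀(44990000) = 76.5 dB SPL.

76.5 dB SPL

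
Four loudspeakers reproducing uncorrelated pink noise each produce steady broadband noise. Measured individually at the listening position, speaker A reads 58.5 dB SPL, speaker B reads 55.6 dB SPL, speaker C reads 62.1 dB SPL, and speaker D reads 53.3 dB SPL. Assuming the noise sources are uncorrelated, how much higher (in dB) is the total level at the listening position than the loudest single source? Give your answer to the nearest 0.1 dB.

Add the sources as powers (linear), then convert back to dB:
L_total = 10·log₁₀(10^(58.5/10) + 10^(55.6/10) + 10^(62.1/10) + 10^(53.3/10)) = 64.63 dB SPL.
Excess over the loudest (62.1 dB): 64.63 − 62.1 = 2.5 dB.

2.5 dB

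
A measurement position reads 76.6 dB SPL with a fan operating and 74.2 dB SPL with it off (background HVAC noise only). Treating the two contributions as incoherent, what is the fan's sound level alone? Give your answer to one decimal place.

Remove the background by subtracting linear intensities:
L_src = 10·log₁₀(10^(76.6/10) − 10^(74.2/10)) = 10·log₁₀(19410000) = 72.9 dB SPL.

72.9 dB SPL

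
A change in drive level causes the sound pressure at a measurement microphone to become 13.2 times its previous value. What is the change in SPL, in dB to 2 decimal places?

SPL change from a pressure ratio uses the 20·log₁₀ form:
20·log₁₀(13.2) = 22.41 dB.

22.41 dB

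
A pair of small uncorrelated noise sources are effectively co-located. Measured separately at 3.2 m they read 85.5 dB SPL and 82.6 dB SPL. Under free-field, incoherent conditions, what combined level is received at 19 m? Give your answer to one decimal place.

71.8 dB SPL

Combined at 3.2 m: 10·log₁₀(10^(85.5/10)+10^(82.6/10)) = 87.30 dB SPL.
Then apply −20·log₁₀(19/3.2) = -15.47 dB → 71.8 dB SPL.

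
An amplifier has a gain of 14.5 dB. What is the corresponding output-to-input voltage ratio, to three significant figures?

Voltage ratio = 10^(dB/20).
10^(14.5/20) = 10^(0.7250) = 5.31.

5.31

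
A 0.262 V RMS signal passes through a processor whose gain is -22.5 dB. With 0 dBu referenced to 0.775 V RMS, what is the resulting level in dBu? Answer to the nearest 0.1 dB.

Input level: 20·log₁₀(0.262/0.775) = -9.42 dBu.
Output: -9.42 − 22.5 = -31.9 dBu.

-31.9 dBu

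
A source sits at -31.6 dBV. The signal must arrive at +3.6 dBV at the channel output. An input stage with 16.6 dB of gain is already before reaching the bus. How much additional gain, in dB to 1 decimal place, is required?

The required make-up gain is the shortfall in the dB sum.
G = +3.6 − (-31.6) − 16.6 = 18.6 dB.

18.6 dB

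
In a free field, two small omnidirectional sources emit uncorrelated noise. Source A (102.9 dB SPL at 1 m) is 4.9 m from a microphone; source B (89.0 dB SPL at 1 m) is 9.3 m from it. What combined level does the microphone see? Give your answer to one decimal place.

89.1 dB SPL

At the listener: L_A = 102.9 − 20·log₁₀(4.9) = 89.10 dB; L_B = 89.0 − 20·log₁₀(9.3) = 69.63 dB.
Combined: 10·log₁₀(10^(89.10/10)+10^(69.63/10)) = 89.1 dB SPL.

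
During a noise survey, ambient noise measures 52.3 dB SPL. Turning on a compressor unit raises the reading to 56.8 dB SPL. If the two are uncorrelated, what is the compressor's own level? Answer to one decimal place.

54.9 dB SPL

Remove the background by subtracting linear intensities:
L_src = 10·log₁₀(10^(56.8/10) − 10^(52.3/10)) = 10·log₁₀(308800) = 54.9 dB SPL.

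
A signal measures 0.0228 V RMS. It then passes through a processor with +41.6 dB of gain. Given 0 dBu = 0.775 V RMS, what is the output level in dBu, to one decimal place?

+11.0 dBu

Input level: 20·log₁₀(0.0228/0.775) = -30.63 dBu.
Output: -30.63 + 41.6 = +11.0 dBu.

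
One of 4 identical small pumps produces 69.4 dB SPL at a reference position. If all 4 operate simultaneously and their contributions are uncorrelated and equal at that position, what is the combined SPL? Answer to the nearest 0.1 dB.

75.4 dB SPL

4 equal incoherent sources raise the level by 10·log₁₀(4) = 6.02 dB.
L_total = 69.4 + 6.02 = 75.4 dB SPL.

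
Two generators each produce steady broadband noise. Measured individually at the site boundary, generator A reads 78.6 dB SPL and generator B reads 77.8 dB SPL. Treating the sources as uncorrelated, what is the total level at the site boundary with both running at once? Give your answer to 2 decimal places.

Incoherent sources sum as intensities:
L_total = 10·log₁₀(10^(78.6/10) + 10^(77.8/10)) = 10·log₁₀(132700000) = 81.23 dB SPL.

81.23 dB SPL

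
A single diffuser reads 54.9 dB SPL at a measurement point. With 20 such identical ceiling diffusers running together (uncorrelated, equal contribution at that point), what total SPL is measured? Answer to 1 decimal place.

20 equal incoherent sources raise the level by 10·log₁₀(20) = 13.01 dB.
L_total = 54.9 + 13.01 = 67.9 dB SPL.

67.9 dB SPL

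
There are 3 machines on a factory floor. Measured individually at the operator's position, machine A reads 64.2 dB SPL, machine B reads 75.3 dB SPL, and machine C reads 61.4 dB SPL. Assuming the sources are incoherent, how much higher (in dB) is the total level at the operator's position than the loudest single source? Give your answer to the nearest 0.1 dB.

0.5 dB

Uncorrelated sources add in intensity (power), not in dB.
L_total = 10·log₁₀(10^(64.2/10) + 10^(75.3/10) + 10^(61.4/10)) = 75.79 dB SPL.
Excess over the loudest (75.3 dB): 75.79 − 75.3 = 0.5 dB.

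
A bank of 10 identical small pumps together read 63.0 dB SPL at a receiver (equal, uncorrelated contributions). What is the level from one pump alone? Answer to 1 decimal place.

10 equal incoherent sources add 10·log₁₀(10) = 10.00 dB over one source.
L_one = 63.0 − 10.00 = 53.0 dB SPL.

53.0 dB SPL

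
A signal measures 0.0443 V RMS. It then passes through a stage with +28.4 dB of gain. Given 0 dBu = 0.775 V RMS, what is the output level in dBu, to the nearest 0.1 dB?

Input level: 20·log₁₀(0.0443/0.775) = -24.86 dBu.
Output: -24.86 + 28.4 = +3.5 dBu.

+3.5 dBu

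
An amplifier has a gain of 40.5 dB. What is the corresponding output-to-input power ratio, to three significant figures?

11200

Power ratio = 10^(dB/10).
10^(40.5/10) = 10^(4.050) = 11200.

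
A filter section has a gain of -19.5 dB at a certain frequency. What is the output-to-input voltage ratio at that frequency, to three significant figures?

Voltage ratio = 10^(dB/20).
10^(-19.5/20) = 10^(-0.9750) = 0.106.

0.106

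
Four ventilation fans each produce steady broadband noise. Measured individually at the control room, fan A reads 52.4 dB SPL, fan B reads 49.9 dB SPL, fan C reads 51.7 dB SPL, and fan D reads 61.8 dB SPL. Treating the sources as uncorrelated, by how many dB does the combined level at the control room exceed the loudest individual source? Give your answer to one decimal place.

1.1 dB

Add the sources as powers (linear), then convert back to dB:
L_total = 10·log₁₀(10^(52.4/10) + 10^(49.9/10) + 10^(51.7/10) + 10^(61.8/10)) = 62.86 dB SPL.
Excess over the loudest (61.8 dB): 62.86 − 61.8 = 1.1 dB.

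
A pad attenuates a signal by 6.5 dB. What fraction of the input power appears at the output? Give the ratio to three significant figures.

0.224

Power ratio = 10^(dB/10).
10^(-6.5/10) = 10^(-0.6500) = 0.224.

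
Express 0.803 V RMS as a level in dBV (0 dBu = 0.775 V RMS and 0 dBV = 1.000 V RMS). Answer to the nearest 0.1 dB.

-1.9 dBV

dBV = 20·log₁₀(V / 1.000 V).
20·log₁₀(0.803/1.000) = -1.9 dBV.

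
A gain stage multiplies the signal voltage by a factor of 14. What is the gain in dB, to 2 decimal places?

Voltage ratio → dB uses the 20·log₁₀ form:
20·log₁₀(14) = 22.92 dB.

22.92 dB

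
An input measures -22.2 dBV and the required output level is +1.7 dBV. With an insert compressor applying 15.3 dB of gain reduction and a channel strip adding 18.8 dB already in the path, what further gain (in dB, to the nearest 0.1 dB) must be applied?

20.4 dB

The required make-up gain is the shortfall in the dB sum.
G = +1.7 − (-22.2) + 15.3 − 18.8 = 20.4 dB.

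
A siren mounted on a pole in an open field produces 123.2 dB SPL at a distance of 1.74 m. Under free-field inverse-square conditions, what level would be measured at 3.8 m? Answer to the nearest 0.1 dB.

116.4 dB SPL

Free-field point source: level drops by 20·log₁₀ of the distance ratio.
ΔL = −20·log₁₀(3.8/1.74) = -6.78 dB, so L₂ = 123.2 + (-6.78) = 116.4 dB SPL.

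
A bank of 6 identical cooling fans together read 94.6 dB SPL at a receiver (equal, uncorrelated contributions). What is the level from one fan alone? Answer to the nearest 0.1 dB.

6 equal incoherent sources add 10·log₁₀(6) = 7.78 dB over one source.
L_one = 94.6 − 7.78 = 86.8 dB SPL.

86.8 dB SPL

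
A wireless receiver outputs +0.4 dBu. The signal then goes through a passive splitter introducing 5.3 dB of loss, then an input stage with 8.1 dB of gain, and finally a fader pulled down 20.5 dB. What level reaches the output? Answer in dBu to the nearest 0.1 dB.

In dB, series stages simply add:
+0.4 − 5.3 + 8.1 − 20.5 = -17.3 dBu.

-17.3 dBu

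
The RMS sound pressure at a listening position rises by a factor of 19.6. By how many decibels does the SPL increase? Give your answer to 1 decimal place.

25.8 dB

Sound pressure is an amplitude quantity: ΔL = 20·log₁₀(p₂/p₁).
20·log₁₀(19.6) = 25.8 dB.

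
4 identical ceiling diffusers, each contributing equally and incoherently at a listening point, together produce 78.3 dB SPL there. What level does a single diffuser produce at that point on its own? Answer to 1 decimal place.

4 equal incoherent sources add 10·log₁₀(4) = 6.02 dB over one source.
L_one = 78.3 − 6.02 = 72.3 dB SPL.

72.3 dB SPL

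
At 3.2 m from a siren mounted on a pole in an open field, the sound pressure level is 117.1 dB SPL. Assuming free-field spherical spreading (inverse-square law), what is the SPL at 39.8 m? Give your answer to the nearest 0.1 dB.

95.2 dB SPL

For a point source in a free field, ΔL = −20·log₁₀(d₂/d₁).
ΔL = −20·log₁₀(39.8/3.2) = -21.89 dB, so L₂ = 117.1 + (-21.89) = 95.2 dB SPL.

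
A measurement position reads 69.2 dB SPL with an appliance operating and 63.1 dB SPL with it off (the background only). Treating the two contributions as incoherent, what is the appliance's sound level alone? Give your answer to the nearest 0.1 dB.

68.0 dB SPL

Remove the background by subtracting linear intensities:
L_src = 10·log₁₀(10^(69.2/10) − 10^(63.1/10)) = 10·log₁₀(6276000) = 68.0 dB SPL.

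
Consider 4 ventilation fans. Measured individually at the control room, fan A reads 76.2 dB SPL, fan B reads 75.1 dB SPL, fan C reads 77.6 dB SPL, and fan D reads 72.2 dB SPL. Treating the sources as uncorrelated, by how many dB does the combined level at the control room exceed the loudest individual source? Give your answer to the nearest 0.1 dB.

4.1 dB

Add the sources as powers (linear), then convert back to dB:
L_total = 10·log₁₀(10^(76.2/10) + 10^(75.1/10) + 10^(77.6/10) + 10^(72.2/10)) = 81.71 dB SPL.
Excess over the loudest (77.6 dB): 81.71 − 77.6 = 4.1 dB.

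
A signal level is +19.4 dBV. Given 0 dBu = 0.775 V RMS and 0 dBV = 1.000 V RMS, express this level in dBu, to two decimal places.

+21.61 dBu

The offset between the scales is 20·log₁₀(0.775/1.000) = −2.214 dB.
So dBu = +19.4 + 2.214 = +21.61 dBu.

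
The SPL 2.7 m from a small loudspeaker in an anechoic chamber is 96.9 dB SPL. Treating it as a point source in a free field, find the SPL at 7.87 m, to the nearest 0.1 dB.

Inverse-square spreading gives ΔL = −20·log₁₀(d₂/d₁).
ΔL = −20·log₁₀(7.87/2.7) = -9.29 dB, so L₂ = 96.9 + (-9.29) = 87.6 dB SPL.

87.6 dB SPL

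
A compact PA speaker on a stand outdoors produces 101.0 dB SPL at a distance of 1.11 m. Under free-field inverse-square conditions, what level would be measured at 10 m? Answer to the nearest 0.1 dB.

Free-field point source: level drops by 20·log₁₀ of the distance ratio.
ΔL = −20·log₁₀(10/1.11) = -19.09 dB, so L₂ = 101.0 + (-19.09) = 81.9 dB SPL.

81.9 dB SPL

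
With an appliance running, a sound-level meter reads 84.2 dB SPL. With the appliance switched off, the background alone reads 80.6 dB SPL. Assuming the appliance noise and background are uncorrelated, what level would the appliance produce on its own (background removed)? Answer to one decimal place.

81.7 dB SPL

Background correction is a power subtraction:
L_src = 10·log₁₀(10^(84.2/10) − 10^(80.6/10)) = 10·log₁₀(148200000) = 81.7 dB SPL.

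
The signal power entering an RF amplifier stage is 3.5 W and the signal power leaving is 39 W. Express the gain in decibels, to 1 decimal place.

Power is a power quantity, so gain = 10·log₁₀(P_out/P_in).
10·log₁₀(39/3.5) = 10·log₁₀(11.14) = 10.5 dB.

10.5 dB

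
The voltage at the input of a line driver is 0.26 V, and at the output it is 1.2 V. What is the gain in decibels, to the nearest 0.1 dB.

13.3 dB

For a voltage ratio, dB = 20·log₁₀(V₂/V₁).
20·log₁₀(1.2/0.26) = 20·log₁₀(4.615) = 13.3 dB.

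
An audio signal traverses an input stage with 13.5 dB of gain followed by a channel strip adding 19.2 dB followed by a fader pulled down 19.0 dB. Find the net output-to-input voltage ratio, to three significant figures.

4.84

Net gain = 13.5 + 19.2 + (−19.0) = 13.7 dB.
Voltage ratio = 10^(13.7/20) = 4.84.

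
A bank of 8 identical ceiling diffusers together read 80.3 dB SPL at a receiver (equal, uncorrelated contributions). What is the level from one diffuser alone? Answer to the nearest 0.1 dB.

8 equal incoherent sources add 10·log₁₀(8) = 9.03 dB over one source.
L_one = 80.3 − 9.03 = 71.3 dB SPL.

71.3 dB SPL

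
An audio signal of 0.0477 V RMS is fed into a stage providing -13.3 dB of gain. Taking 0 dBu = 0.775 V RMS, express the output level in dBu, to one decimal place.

-37.5 dBu

Input level: 20·log₁₀(0.0477/0.775) = -24.22 dBu.
Output: -24.22 − 13.3 = -37.5 dBu.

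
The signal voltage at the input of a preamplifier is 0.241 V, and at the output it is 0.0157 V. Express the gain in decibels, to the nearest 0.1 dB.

-23.7 dB

For a voltage ratio, dB = 20·log₁₀(V₂/V₁).
20·log₁₀(0.0157/0.241) = 20·log₁₀(0.06515) = -23.7 dB.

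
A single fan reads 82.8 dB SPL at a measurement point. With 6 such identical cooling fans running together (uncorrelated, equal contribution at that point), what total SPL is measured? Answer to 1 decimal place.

6 equal incoherent sources raise the level by 10·log₁₀(6) = 7.78 dB.
L_total = 82.8 + 7.78 = 90.6 dB SPL.

90.6 dB SPL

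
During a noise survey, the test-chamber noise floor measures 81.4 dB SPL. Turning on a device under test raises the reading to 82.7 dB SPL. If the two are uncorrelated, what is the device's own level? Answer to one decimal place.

76.8 dB SPL

Remove the background by subtracting linear intensities:
L_src = 10·log₁₀(10^(82.7/10) − 10^(81.4/10)) = 10·log₁₀(48170000) = 76.8 dB SPL.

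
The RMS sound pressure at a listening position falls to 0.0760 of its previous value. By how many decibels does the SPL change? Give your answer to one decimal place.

-22.4 dB

SPL change from a pressure ratio uses the 20·log₁₀ form:
20·log₁₀(0.0760) = -22.4 dB.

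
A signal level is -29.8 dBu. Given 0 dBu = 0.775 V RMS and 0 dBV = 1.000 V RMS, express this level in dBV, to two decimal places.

The offset between the scales is 20·log₁₀(0.775/1.000) = −2.214 dB.
So dBV = -29.8 − 2.214 = -32.01 dBV.

-32.01 dBV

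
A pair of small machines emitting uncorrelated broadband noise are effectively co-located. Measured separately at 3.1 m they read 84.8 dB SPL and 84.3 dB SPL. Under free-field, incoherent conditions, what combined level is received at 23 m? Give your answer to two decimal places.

Combined at 3.1 m: 10·log₁₀(10^(84.8/10)+10^(84.3/10)) = 87.567 dB SPL.
Then apply −20·log₁₀(23/3.1) = -17.407 dB → 70.16 dB SPL.

70.16 dB SPL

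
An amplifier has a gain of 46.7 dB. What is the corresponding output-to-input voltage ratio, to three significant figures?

216

Voltage ratio = 10^(dB/20).
10^(46.7/20) = 10^(2.335) = 216.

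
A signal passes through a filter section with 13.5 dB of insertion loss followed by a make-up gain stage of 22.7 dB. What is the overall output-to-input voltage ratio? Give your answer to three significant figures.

2.88

Net gain = (−13.5) + 22.7 = 9.2 dB.
Voltage ratio = 10^(9.2/20) = 2.88.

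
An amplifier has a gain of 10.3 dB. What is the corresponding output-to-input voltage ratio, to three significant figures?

3.27

Voltage ratio = 10^(dB/20).
10^(10.3/20) = 10^(0.5150) = 3.27.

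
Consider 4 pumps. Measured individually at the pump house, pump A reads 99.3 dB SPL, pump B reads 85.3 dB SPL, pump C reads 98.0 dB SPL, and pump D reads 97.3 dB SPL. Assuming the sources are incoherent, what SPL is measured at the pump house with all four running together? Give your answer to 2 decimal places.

Incoherent sources sum as intensities:
L_total = 10·log₁₀(10^(99.3/10) + 10^(85.3/10) + 10^(98.0/10) + 10^(97.3/10)) = 10·log₁₀(20530000000) = 103.12 dB SPL.

103.12 dB SPL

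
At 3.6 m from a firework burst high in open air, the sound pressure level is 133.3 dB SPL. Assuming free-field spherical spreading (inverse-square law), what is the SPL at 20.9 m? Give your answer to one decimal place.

Inverse-square spreading gives ΔL = −20·log₁₀(d₂/d₁).
ΔL = −20·log₁₀(20.9/3.6) = -15.28 dB, so L₂ = 133.3 + (-15.28) = 118.0 dB SPL.

118.0 dB SPL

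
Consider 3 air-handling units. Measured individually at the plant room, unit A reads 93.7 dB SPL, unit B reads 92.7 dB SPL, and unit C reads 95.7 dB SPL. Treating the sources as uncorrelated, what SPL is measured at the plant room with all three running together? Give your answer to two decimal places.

98.99 dB SPL

Add the sources as powers (linear), then convert back to dB:
L_total = 10·log₁₀(10^(93.7/10) + 10^(92.7/10) + 10^(95.7/10)) = 10·log₁₀(7922000000) = 98.99 dB SPL.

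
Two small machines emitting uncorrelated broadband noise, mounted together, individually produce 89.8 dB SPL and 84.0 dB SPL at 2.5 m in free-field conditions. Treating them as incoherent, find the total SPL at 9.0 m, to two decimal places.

Combined at 2.5 m: 10·log₁₀(10^(89.8/10)+10^(84.0/10)) = 90.814 dB SPL.
Then apply −20·log₁₀(9.0/2.5) = -11.126 dB → 79.69 dB SPL.

79.69 dB SPL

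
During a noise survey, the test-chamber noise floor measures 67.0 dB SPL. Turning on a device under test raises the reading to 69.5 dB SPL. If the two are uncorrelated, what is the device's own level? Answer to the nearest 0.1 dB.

Background correction is a power subtraction:
L_src = 10·log₁₀(10^(69.5/10) − 10^(67.0/10)) = 10·log₁₀(3901000) = 65.9 dB SPL.

65.9 dB SPL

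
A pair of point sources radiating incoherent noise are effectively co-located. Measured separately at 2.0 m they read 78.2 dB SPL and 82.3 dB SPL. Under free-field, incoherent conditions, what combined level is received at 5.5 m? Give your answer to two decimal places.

74.94 dB SPL

Combined at 2.0 m: 10·log₁₀(10^(78.2/10)+10^(82.3/10)) = 83.727 dB SPL.
Then apply −20·log₁₀(5.5/2.0) = -8.787 dB → 74.94 dB SPL.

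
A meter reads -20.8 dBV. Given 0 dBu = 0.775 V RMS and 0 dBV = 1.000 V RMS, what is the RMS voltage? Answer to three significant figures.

0.0912 V

V = 1.000 V × 10^(-20.8/20).
= 1.000 × 0.09120 = 0.0912 V.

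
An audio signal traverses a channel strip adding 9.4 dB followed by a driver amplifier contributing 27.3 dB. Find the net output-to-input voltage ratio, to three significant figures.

Net gain = 9.4 + 27.3 = 36.7 dB.
Voltage ratio = 10^(36.7/20) = 68.4.

68.4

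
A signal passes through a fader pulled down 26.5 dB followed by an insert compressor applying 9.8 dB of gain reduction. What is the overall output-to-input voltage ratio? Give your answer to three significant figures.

0.0153

Net gain = (−26.5) + (−9.8) = -36.3 dB.
Voltage ratio = 10^(-36.3/20) = 0.0153.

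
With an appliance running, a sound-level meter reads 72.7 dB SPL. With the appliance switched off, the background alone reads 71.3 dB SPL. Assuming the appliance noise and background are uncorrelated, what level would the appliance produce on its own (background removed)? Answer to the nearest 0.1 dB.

Background correction is a power subtraction:
L_src = 10·log₁₀(10^(72.7/10) − 10^(71.3/10)) = 10·log₁₀(5131000) = 67.1 dB SPL.

67.1 dB SPL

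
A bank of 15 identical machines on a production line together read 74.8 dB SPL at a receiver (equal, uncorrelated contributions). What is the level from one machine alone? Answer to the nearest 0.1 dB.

15 equal incoherent sources add 10·log₁₀(15) = 11.76 dB over one source.
L_one = 74.8 − 11.76 = 63.0 dB SPL.

63.0 dB SPL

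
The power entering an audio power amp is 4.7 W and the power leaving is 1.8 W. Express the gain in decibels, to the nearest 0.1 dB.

Power ratio → dB uses the 10·log₁₀ form:
10·log₁₀(1.8/4.7) = 10·log₁₀(0.3830) = -4.2 dB.

-4.2 dB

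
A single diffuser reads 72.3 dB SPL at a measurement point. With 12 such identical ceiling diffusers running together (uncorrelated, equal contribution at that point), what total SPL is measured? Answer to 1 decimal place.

83.1 dB SPL

12 equal incoherent sources raise the level by 10·log₁₀(12) = 10.79 dB.
L_total = 72.3 + 10.79 = 83.1 dB SPL.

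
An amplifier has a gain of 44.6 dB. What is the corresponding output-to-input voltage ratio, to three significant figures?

170

Voltage ratio = 10^(dB/20).
10^(44.6/20) = 10^(2.230) = 170.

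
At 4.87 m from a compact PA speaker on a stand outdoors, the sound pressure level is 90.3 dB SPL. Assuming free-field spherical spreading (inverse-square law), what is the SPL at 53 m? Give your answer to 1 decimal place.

69.6 dB SPL

Inverse-square spreading gives ΔL = −20·log₁₀(d₂/d₁).
ΔL = −20·log₁₀(53/4.87) = -20.73 dB, so L₂ = 90.3 + (-20.73) = 69.6 dB SPL.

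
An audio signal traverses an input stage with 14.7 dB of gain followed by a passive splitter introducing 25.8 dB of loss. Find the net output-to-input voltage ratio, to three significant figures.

0.279

Net gain = 14.7 + (−25.8) = -11.1 dB.
Voltage ratio = 10^(-11.1/20) = 0.279.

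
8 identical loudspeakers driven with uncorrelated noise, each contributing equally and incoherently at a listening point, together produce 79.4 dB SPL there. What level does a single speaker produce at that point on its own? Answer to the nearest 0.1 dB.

70.4 dB SPL

8 equal incoherent sources add 10·log₁₀(8) = 9.03 dB over one source.
L_one = 79.4 − 9.03 = 70.4 dB SPL.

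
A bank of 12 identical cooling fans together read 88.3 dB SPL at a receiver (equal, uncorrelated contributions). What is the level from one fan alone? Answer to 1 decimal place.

77.5 dB SPL

12 equal incoherent sources add 10·log₁₀(12) = 10.79 dB over one source.
L_one = 88.3 − 10.79 = 77.5 dB SPL.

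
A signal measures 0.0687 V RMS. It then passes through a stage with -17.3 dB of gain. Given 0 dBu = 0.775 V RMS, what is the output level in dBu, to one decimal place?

Input level: 20·log₁₀(0.0687/0.775) = -21.05 dBu.
Output: -21.05 − 17.3 = -38.3 dBu.

-38.3 dBu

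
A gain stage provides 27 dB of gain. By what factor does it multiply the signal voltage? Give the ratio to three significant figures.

22.4

Voltage ratio = 10^(dB/20).
10^(27/20) = 10^(1.350) = 22.4.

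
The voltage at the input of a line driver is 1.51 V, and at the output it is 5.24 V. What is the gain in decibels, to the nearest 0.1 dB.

Voltage is an amplitude quantity, so gain = 20·log₁₀(V_out/V_in).
20·log₁₀(5.24/1.51) = 20·log₁₀(3.470) = 10.8 dB.

10.8 dB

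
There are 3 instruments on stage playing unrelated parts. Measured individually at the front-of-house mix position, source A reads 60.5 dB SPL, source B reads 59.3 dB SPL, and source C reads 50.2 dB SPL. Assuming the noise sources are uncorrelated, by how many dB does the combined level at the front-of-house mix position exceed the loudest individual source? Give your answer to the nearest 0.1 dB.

Incoherent sources sum as intensities:
L_total = 10·log₁₀(10^(60.5/10) + 10^(59.3/10) + 10^(50.2/10)) = 63.18 dB SPL.
Excess over the loudest (60.5 dB): 63.18 − 60.5 = 2.7 dB.

2.7 dB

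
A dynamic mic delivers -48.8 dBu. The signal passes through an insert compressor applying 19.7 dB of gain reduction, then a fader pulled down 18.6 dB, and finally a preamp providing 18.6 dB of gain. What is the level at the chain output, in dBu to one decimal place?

Gain stages sum in dB:
-48.8 − 19.7 − 18.6 + 18.6 = -68.5 dBu.

-68.5 dBu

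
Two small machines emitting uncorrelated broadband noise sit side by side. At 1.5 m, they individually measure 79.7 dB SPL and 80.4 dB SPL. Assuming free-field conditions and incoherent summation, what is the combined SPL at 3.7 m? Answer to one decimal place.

Combined at 1.5 m: 10·log₁₀(10^(79.7/10)+10^(80.4/10)) = 83.07 dB SPL.
Then apply −20·log₁₀(3.7/1.5) = -7.84 dB → 75.2 dB SPL.

75.2 dB SPL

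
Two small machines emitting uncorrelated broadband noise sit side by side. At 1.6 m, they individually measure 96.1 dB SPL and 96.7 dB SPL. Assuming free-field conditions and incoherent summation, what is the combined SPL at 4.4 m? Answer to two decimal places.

Combined at 1.6 m: 10·log₁₀(10^(96.1/10)+10^(96.7/10)) = 99.421 dB SPL.
Then apply −20·log₁₀(4.4/1.6) = -8.787 dB → 90.63 dB SPL.

90.63 dB SPL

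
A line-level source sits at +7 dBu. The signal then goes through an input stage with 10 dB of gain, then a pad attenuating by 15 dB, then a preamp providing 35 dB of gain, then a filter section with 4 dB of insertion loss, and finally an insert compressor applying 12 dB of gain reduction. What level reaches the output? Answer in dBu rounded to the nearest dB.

+21 dBu

Cascaded gains and losses add directly in dB.
+7 + 10 − 15 + 35 − 4 − 12 = +21 dBu.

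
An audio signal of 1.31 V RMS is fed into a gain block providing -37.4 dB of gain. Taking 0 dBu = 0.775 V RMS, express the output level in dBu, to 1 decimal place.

Input level: 20·log₁₀(1.31/0.775) = 4.56 dBu.
Output: 4.56 − 37.4 = -32.8 dBu.

-32.8 dBu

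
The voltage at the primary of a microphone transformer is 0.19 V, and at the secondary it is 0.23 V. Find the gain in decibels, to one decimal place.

1.7 dB

For a voltage ratio, dB = 20·log₁₀(V₂/V₁).
20·log₁₀(0.23/0.19) = 20·log₁₀(1.211) = 1.7 dB.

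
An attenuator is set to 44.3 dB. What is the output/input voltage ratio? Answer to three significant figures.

0.00610

Voltage ratio = 10^(dB/20).
10^(-44.3/20) = 10^(-2.215) = 0.00610.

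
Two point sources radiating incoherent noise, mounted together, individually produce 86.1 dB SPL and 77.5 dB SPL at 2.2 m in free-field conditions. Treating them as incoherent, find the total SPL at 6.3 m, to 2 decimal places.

77.52 dB SPL

Combined at 2.2 m: 10·log₁₀(10^(86.1/10)+10^(77.5/10)) = 86.662 dB SPL.
Then apply −20·log₁₀(6.3/2.2) = -9.138 dB → 77.52 dB SPL.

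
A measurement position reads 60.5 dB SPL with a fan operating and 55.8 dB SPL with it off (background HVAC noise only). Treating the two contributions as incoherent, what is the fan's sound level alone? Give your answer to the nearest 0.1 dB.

Subtract intensities: L_src = 10·log₁₀(10^(L_total/10) − 10^(L_bg/10)).
L_src = 10·log₁₀(10^(60.5/10) − 10^(55.8/10)) = 10·log₁₀(741800) = 58.7 dB SPL.

58.7 dB SPL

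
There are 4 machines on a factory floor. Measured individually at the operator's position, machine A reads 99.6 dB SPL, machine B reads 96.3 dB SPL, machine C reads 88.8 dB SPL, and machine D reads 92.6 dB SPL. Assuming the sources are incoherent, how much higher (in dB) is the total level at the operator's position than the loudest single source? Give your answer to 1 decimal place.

2.4 dB

Add the sources as powers (linear), then convert back to dB:
L_total = 10·log₁₀(10^(99.6/10) + 10^(96.3/10) + 10^(88.8/10) + 10^(92.6/10)) = 102.03 dB SPL.
Excess over the loudest (99.6 dB): 102.03 − 99.6 = 2.4 dB.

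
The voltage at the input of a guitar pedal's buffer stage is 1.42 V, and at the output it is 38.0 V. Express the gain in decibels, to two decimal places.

28.55 dB

For a voltage ratio, dB = 20·log₁₀(V₂/V₁).
20·log₁₀(38.0/1.42) = 20·log₁₀(26.76) = 28.55 dB.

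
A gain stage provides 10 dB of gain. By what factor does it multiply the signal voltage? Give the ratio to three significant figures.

3.16

Voltage ratio = 10^(dB/20).
10^(10/20) = 10^(0.5000) = 3.16.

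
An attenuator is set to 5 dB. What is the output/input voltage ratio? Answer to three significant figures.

0.562

Voltage ratio = 10^(dB/20).
10^(-5/20) = 10^(-0.2500) = 0.562.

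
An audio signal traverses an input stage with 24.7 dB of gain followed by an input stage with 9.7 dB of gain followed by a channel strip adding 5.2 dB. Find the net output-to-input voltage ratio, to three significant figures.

Net gain = 24.7 + 9.7 + 5.2 = 39.6 dB.
Voltage ratio = 10^(39.6/20) = 95.5.

95.5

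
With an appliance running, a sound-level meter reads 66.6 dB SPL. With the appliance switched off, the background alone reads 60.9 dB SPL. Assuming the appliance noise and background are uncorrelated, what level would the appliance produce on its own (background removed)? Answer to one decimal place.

Remove the background by subtracting linear intensities:
L_src = 10·log₁₀(10^(66.6/10) − 10^(60.9/10)) = 10·log₁₀(3341000) = 65.2 dB SPL.

65.2 dB SPL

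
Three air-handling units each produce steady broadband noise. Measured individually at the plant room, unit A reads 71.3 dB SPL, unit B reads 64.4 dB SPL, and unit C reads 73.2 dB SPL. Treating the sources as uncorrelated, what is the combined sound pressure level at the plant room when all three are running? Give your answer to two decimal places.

75.70 dB SPL

Uncorrelated sources add in intensity (power), not in dB.
L_total = 10·log₁₀(10^(71.3/10) + 10^(64.4/10) + 10^(73.2/10)) = 10·log₁₀(37140000) = 75.70 dB SPL.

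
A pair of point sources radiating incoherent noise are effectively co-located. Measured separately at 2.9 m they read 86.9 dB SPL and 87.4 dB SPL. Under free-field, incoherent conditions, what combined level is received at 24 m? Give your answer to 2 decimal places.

71.81 dB SPL

Combined at 2.9 m: 10·log₁₀(10^(86.9/10)+10^(87.4/10)) = 90.167 dB SPL.
Then apply −20·log₁₀(24/2.9) = -18.356 dB → 71.81 dB SPL.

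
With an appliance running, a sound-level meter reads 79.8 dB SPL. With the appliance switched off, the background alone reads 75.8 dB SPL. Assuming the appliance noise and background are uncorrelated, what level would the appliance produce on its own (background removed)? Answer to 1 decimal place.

77.6 dB SPL

Subtract intensities: L_src = 10·log₁₀(10^(L_total/10) − 10^(L_bg/10)).
L_src = 10·log₁₀(10^(79.8/10) − 10^(75.8/10)) = 10·log₁₀(57480000) = 77.6 dB SPL.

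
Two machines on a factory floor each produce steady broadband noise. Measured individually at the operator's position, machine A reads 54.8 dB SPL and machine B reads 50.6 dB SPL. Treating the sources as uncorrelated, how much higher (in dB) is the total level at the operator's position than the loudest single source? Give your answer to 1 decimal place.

1.4 dB

Uncorrelated sources add in intensity (power), not in dB.
L_total = 10·log₁₀(10^(54.8/10) + 10^(50.6/10)) = 56.20 dB SPL.
Excess over the loudest (54.8 dB): 56.20 − 54.8 = 1.4 dB.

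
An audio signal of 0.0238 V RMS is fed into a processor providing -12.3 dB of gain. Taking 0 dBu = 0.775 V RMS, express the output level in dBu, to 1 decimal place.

-42.6 dBu

Input level: 20·log₁₀(0.0238/0.775) = -30.25 dBu.
Output: -30.25 − 12.3 = -42.6 dBu.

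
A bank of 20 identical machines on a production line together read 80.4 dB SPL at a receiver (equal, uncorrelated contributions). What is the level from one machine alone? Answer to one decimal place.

67.4 dB SPL

20 equal incoherent sources add 10·log₁₀(20) = 13.01 dB over one source.
L_one = 80.4 − 13.01 = 67.4 dB SPL.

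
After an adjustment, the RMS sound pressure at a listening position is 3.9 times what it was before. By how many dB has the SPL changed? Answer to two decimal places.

Sound pressure is an amplitude quantity: ΔL = 20·log₁₀(p₂/p₁).
20·log₁₀(3.9) = 11.82 dB.

11.82 dB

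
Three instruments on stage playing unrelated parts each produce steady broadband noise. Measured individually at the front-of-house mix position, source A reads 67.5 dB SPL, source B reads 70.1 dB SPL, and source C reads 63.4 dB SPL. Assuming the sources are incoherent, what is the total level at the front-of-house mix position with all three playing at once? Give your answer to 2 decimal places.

72.56 dB SPL

Incoherent sources sum as intensities:
L_total = 10·log₁₀(10^(67.5/10) + 10^(70.1/10) + 10^(63.4/10)) = 10·log₁₀(18040000) = 72.56 dB SPL.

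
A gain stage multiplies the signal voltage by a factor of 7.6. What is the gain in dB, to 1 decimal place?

17.6 dB

Voltage ratio → dB uses the 20·log₁₀ form:
20·log₁₀(7.6) = 17.6 dB.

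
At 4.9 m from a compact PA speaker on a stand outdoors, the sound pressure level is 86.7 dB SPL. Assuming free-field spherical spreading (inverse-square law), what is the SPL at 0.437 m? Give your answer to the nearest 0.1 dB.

107.7 dB SPL

Inverse-square spreading gives ΔL = −20·log₁₀(d₂/d₁).
ΔL = −20·log₁₀(0.437/4.9) = 20.99 dB, so L₂ = 86.7 + (20.99) = 107.7 dB SPL.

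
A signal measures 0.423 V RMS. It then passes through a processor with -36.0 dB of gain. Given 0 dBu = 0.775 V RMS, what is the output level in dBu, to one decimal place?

Input level: 20·log₁₀(0.423/0.775) = -5.26 dBu.
Output: -5.26 − 36.0 = -41.3 dBu.

-41.3 dBu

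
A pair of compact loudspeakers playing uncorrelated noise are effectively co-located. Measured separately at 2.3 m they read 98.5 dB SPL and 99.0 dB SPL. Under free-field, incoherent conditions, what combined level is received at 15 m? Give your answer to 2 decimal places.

85.48 dB SPL

Combined at 2.3 m: 10·log₁₀(10^(98.5/10)+10^(99.0/10)) = 101.767 dB SPL.
Then apply −20·log₁₀(15/2.3) = -16.287 dB → 85.48 dB SPL.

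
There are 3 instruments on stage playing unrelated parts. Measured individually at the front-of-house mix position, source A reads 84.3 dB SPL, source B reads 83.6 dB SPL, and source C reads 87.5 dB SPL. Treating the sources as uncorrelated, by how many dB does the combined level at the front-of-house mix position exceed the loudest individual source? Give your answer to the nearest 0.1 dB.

2.8 dB

Uncorrelated sources add in intensity (power), not in dB.
L_total = 10·log₁₀(10^(84.3/10) + 10^(83.6/10) + 10^(87.5/10)) = 90.26 dB SPL.
Excess over the loudest (87.5 dB): 90.26 − 87.5 = 2.8 dB.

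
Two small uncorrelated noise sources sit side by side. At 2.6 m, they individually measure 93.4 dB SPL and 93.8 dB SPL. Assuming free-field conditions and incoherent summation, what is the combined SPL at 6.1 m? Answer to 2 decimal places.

Combined at 2.6 m: 10·log₁₀(10^(93.4/10)+10^(93.8/10)) = 96.615 dB SPL.
Then apply −20·log₁₀(6.1/2.6) = -7.407 dB → 89.21 dB SPL.

89.21 dB SPL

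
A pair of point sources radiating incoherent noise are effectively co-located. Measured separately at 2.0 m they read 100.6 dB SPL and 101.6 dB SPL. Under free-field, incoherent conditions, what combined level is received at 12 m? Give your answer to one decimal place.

88.6 dB SPL

Combined at 2.0 m: 10·log₁₀(10^(100.6/10)+10^(101.6/10)) = 104.14 dB SPL.
Then apply −20·log₁₀(12/2.0) = -15.56 dB → 88.6 dB SPL.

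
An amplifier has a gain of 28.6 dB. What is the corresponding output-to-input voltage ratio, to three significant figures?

Voltage ratio = 10^(dB/20).
10^(28.6/20) = 10^(1.430) = 26.9.

26.9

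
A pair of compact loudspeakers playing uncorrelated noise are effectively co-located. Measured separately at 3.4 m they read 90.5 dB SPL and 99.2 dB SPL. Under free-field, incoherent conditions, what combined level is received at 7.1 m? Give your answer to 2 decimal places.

Combined at 3.4 m: 10·log₁₀(10^(90.5/10)+10^(99.2/10)) = 99.750 dB SPL.
Then apply −20·log₁₀(7.1/3.4) = -6.396 dB → 93.35 dB SPL.

93.35 dB SPL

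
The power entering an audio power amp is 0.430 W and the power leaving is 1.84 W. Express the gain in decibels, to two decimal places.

6.31 dB

Power ratio → dB uses the 10·log₁₀ form:
10·log₁₀(1.84/0.430) = 10·log₁₀(4.279) = 6.31 dB.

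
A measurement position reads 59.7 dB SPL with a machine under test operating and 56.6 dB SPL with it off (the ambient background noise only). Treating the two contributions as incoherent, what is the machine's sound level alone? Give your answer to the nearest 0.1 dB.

56.8 dB SPL

Background correction is a power subtraction:
L_src = 10·log₁₀(10^(59.7/10) − 10^(56.6/10)) = 10·log₁₀(476200) = 56.8 dB SPL.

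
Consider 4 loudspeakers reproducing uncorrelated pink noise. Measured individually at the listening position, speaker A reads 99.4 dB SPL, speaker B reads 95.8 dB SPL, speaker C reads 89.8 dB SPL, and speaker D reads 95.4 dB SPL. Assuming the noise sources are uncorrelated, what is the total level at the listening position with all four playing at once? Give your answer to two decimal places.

Uncorrelated sources add in intensity (power), not in dB.
L_total = 10·log₁₀(10^(99.4/10) + 10^(95.8/10) + 10^(89.8/10) + 10^(95.4/10)) = 10·log₁₀(16934000000) = 102.29 dB SPL.

102.29 dB SPL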